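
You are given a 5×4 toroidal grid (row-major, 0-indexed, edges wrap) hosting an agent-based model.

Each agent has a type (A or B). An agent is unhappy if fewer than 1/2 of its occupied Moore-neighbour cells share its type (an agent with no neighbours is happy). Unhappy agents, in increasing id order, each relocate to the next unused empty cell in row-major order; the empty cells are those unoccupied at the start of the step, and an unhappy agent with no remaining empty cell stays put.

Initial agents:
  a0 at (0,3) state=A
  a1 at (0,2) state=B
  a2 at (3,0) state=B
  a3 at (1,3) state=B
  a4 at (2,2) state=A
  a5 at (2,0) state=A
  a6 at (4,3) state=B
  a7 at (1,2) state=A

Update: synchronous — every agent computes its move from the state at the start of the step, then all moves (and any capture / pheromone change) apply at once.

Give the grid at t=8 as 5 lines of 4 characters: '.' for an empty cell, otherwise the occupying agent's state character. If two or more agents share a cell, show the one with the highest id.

ABB.
A..A
A...
B...
...B

t=1: a0@(0,0):A a1@(0,2):B a2@(3,0):B a3@(0,1):B a4@(2,2):A a5@(1,0):A a6@(4,3):B a7@(1,2):A
t=2: a0@(0,3):A a1@(0,2):B a2@(3,0):B a3@(1,1):B a4@(2,2):A a5@(1,0):A a6@(4,3):B a7@(1,3):A
t=3: a0@(0,3):A a1@(0,2):B a2@(3,0):B a3@(0,0):B a4@(2,2):A a5@(1,0):A a6@(4,3):B a7@(1,3):A
t=4: a0@(0,1):A a1@(1,1):B a2@(3,0):B a3@(1,2):B a4@(2,2):A a5@(1,0):A a6@(4,3):B a7@(1,3):A
t=5: a0@(0,0):A a1@(0,2):B a2@(3,0):B a3@(0,3):B a4@(2,0):A a5@(1,0):A a6@(4,3):B a7@(1,3):A
t=6: a0@(0,0):A a1@(0,2):B a2@(3,0):B a3@(0,1):B a4@(2,0):A a5@(1,0):A a6@(4,3):B a7@(1,3):A
t=7: a0@(0,0):A a1@(0,2):B a2@(3,0):B a3@(0,3):B a4@(2,0):A a5@(1,0):A a6@(4,3):B a7@(1,3):A
t=8: a0@(0,0):A a1@(0,2):B a2@(3,0):B a3@(0,1):B a4@(2,0):A a5@(1,0):A a6@(4,3):B a7@(1,3):A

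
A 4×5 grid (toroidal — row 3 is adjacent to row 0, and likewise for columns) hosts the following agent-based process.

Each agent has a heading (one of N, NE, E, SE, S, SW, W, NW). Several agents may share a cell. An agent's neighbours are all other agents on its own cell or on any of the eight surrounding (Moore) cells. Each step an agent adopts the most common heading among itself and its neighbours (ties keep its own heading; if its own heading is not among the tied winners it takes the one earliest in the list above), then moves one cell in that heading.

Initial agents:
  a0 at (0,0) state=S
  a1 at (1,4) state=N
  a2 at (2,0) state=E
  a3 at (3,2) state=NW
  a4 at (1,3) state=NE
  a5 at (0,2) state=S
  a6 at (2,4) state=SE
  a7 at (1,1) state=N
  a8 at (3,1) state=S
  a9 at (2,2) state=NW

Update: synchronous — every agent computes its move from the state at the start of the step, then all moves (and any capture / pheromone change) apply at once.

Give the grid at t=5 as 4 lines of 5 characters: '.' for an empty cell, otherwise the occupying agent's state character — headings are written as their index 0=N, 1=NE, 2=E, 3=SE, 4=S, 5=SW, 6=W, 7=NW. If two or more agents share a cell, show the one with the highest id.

.4...
444..
.4..4
4....

t=1: a0@(1,0):S a1@(0,4):N a2@(1,0):N a3@(2,1):NW a4@(0,4):NE a5@(1,2):S a6@(3,0):SE a7@(2,1):S a8@(0,1):S a9@(1,1):NW
t=2: a0@(2,0):S a1@(3,4):N a2@(2,0):S a3@(3,1):S a4@(3,4):N a5@(2,2):S a6@(0,0):S a7@(3,1):S a8@(1,1):S a9@(2,1):S
t=3: a0@(3,0):S a1@(0,4):S a2@(3,0):S a3@(0,1):S a4@(0,4):S a5@(3,2):S a6@(1,0):S a7@(0,1):S a8@(2,1):S a9@(3,1):S
t=4: a0@(0,0):S a1@(1,4):S a2@(0,0):S a3@(1,1):S a4@(1,4):S a5@(0,2):S a6@(2,0):S a7@(1,1):S a8@(3,1):S a9@(0,1):S
t=5: a0@(1,0):S a1@(2,4):S a2@(1,0):S a3@(2,1):S a4@(2,4):S a5@(1,2):S a6@(3,0):S a7@(2,1):S a8@(0,1):S a9@(1,1):S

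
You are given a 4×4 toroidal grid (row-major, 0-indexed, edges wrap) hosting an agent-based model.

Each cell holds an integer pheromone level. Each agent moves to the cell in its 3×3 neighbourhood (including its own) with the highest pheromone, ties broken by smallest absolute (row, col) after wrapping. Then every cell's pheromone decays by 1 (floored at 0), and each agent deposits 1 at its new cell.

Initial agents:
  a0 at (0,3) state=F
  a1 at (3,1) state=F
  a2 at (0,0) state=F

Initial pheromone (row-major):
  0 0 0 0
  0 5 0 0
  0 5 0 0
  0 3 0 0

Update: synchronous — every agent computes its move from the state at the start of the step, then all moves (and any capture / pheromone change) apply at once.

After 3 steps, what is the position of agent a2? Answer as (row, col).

t=1: a0@(0,0) a1@(2,1) a2@(1,1) | pheromone: 1 0 0 0 / 0 5 0 0 / 0 5 0 0 / 0 2 0 0
t=2: a0@(1,1) a1@(1,1) a2@(1,1) | pheromone: 0 0 0 0 / 0 7 0 0 / 0 4 0 0 / 0 1 0 0
t=3: a0@(1,1) a1@(1,1) a2@(1,1) | pheromone: 0 0 0 0 / 0 9 0 0 / 0 3 0 0 / 0 0 0 0

(1, 1)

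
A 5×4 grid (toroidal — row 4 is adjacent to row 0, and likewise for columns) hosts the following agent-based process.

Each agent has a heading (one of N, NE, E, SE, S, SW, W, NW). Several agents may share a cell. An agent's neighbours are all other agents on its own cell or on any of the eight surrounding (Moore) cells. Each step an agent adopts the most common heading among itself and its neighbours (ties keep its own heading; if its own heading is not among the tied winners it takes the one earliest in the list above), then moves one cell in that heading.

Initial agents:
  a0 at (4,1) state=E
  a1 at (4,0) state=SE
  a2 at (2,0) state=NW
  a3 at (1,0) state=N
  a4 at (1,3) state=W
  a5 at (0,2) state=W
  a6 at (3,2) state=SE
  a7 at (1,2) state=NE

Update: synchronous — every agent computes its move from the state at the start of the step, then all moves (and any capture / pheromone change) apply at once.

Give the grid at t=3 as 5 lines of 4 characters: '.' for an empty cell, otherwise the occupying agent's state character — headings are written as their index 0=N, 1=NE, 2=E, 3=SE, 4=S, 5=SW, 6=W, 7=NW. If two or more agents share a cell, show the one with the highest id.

...6
6.66
....
....
....

t=1: a0@(0,2):SE a1@(0,1):SE a2@(1,3):NW a3@(0,0):N a4@(1,2):W a5@(0,1):W a6@(4,3):SE a7@(1,1):W
t=2: a0@(1,3):SE a1@(0,0):W a2@(0,2):NW a3@(1,1):SE a4@(1,1):W a5@(0,0):W a6@(0,0):SE a7@(1,0):W
t=3: a0@(1,2):W a1@(0,3):W a2@(1,3):SE a3@(1,0):W a4@(1,0):W a5@(0,3):W a6@(0,3):W a7@(1,3):W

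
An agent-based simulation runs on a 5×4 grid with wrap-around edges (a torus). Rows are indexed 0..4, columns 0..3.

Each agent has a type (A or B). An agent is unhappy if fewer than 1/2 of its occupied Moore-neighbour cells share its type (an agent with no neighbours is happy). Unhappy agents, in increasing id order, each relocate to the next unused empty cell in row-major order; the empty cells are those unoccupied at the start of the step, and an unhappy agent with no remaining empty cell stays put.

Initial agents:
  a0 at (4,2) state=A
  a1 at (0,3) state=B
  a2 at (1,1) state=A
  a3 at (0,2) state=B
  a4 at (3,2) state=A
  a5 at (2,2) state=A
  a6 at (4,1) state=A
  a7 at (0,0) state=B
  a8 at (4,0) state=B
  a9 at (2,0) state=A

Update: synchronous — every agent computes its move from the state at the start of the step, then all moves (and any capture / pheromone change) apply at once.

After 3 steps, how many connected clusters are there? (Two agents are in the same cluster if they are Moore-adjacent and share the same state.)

t=1: a0@(4,2):A a1@(0,3):B a2@(1,1):A a3@(0,1):B a4@(3,2):A a5@(2,2):A a6@(1,0):A a7@(0,0):B a8@(4,0):B a9@(2,0):A
t=2: a0@(0,2):A a1@(0,3):B a2@(1,1):A a3@(1,2):B a4@(3,2):A a5@(2,2):A a6@(1,3):A a7@(0,0):B a8@(4,0):B a9@(2,0):A
t=3: a0@(0,2):A a1@(0,3):B a2@(1,1):A a3@(0,1):B a4@(3,2):A a5@(2,2):A a6@(1,3):A a7@(0,0):B a8@(4,0):B a9@(2,0):A

2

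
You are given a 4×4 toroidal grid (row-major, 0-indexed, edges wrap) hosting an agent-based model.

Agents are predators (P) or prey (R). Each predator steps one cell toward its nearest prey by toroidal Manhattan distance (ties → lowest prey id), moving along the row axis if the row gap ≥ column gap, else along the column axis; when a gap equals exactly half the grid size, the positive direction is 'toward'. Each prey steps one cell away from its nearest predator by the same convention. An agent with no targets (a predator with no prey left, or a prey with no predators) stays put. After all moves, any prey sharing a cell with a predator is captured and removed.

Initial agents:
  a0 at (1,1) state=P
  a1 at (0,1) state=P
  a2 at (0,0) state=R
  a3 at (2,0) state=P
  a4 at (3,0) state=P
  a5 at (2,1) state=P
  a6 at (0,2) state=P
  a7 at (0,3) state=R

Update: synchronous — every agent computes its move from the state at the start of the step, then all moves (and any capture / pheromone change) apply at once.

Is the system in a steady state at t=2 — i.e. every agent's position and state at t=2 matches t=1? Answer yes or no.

yes

t=1: a0@(0,1):P a1@(0,0):P a3@(3,0):P a4@(0,0):P a5@(3,1):P a6@(0,3):P
t=2: (unchanged — steady state)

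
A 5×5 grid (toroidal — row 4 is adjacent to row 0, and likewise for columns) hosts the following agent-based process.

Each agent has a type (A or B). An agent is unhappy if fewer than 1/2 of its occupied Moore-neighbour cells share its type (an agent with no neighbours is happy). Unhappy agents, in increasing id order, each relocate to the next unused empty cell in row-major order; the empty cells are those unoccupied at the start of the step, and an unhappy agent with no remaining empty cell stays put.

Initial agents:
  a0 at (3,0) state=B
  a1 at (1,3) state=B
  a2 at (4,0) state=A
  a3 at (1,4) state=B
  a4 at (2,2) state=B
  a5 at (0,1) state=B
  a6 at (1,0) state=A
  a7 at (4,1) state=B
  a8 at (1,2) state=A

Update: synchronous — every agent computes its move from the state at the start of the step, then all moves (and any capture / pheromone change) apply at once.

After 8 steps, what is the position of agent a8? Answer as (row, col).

t=1: a0@(3,0):B a1@(1,3):B a2@(0,0):A a3@(1,4):B a4@(2,2):B a5@(0,2):B a6@(0,3):A a7@(4,1):B a8@(0,4):A
t=2: a0@(3,0):B a1@(1,3):B a2@(0,1):A a3@(1,0):B a4@(2,2):B a5@(0,2):B a6@(1,1):A a7@(4,1):B a8@(0,4):A
t=3: a0@(3,0):B a1@(1,3):B a2@(0,0):A a3@(0,3):B a4@(2,2):B a5@(0,2):B a6@(1,2):A a7@(4,1):B a8@(1,4):A
t=4: a0@(3,0):B a1@(1,3):B a2@(0,0):A a3@(0,3):B a4@(2,2):B a5@(0,2):B a6@(0,1):A a7@(4,1):B a8@(0,4):A
t=5: a0@(3,0):B a1@(1,3):B a2@(0,0):A a3@(0,3):B a4@(2,2):B a5@(0,2):B a6@(1,0):A a7@(4,1):B a8@(1,1):A
t=6: (unchanged — steady state)

(1, 1)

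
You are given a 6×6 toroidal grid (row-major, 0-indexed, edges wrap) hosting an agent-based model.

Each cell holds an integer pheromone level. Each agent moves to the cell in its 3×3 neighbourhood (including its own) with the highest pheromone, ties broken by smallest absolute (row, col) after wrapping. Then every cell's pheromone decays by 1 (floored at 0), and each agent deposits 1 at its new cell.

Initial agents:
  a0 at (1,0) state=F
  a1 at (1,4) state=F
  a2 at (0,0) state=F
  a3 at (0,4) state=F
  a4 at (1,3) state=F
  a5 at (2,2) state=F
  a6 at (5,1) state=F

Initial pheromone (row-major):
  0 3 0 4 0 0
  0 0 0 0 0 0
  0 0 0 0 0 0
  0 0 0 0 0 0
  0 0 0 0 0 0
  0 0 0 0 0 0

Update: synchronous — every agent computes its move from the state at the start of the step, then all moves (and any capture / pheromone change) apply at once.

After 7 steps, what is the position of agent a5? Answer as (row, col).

t=1: a0@(0,1) a1@(0,3) a2@(0,1) a3@(0,3) a4@(0,3) a5@(1,1) a6@(0,1) | pheromone: 0 5 0 6 0 0 / 0 1 0 0 0 0 / 0 0 0 0 0 0 / 0 0 0 0 0 0 / 0 0 0 0 0 0 / 0 0 0 0 0 0
t=2: a0@(0,1) a1@(0,3) a2@(0,1) a3@(0,3) a4@(0,3) a5@(0,1) a6@(0,1) | pheromone: 0 8 0 8 0 0 / 0 0 0 0 0 0 / 0 0 0 0 0 0 / 0 0 0 0 0 0 / 0 0 0 0 0 0 / 0 0 0 0 0 0
t=3: a0@(0,1) a1@(0,3) a2@(0,1) a3@(0,3) a4@(0,3) a5@(0,1) a6@(0,1) | pheromone: 0 11 0 10 0 0 / 0 0 0 0 0 0 / 0 0 0 0 0 0 / 0 0 0 0 0 0 / 0 0 0 0 0 0 / 0 0 0 0 0 0
t=4: a0@(0,1) a1@(0,3) a2@(0,1) a3@(0,3) a4@(0,3) a5@(0,1) a6@(0,1) | pheromone: 0 14 0 12 0 0 / 0 0 0 0 0 0 / 0 0 0 0 0 0 / 0 0 0 0 0 0 / 0 0 0 0 0 0 / 0 0 0 0 0 0
t=5: a0@(0,1) a1@(0,3) a2@(0,1) a3@(0,3) a4@(0,3) a5@(0,1) a6@(0,1) | pheromone: 0 17 0 14 0 0 / 0 0 0 0 0 0 / 0 0 0 0 0 0 / 0 0 0 0 0 0 / 0 0 0 0 0 0 / 0 0 0 0 0 0
t=6: a0@(0,1) a1@(0,3) a2@(0,1) a3@(0,3) a4@(0,3) a5@(0,1) a6@(0,1) | pheromone: 0 20 0 16 0 0 / 0 0 0 0 0 0 / 0 0 0 0 0 0 / 0 0 0 0 0 0 / 0 0 0 0 0 0 / 0 0 0 0 0 0
t=7: a0@(0,1) a1@(0,3) a2@(0,1) a3@(0,3) a4@(0,3) a5@(0,1) a6@(0,1) | pheromone: 0 23 0 18 0 0 / 0 0 0 0 0 0 / 0 0 0 0 0 0 / 0 0 0 0 0 0 / 0 0 0 0 0 0 / 0 0 0 0 0 0

(0, 1)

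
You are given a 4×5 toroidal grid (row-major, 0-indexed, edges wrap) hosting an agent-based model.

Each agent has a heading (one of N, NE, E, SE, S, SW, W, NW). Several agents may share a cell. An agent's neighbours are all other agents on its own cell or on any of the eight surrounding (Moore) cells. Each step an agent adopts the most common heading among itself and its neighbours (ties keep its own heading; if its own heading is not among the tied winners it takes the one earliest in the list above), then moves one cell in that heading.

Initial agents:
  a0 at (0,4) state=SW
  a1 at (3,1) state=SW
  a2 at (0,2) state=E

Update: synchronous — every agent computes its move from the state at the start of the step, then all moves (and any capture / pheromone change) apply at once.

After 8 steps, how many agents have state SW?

t=1: a0@(1,3):SW a1@(0,0):SW a2@(0,3):E
t=2: a0@(2,2):SW a1@(1,4):SW a2@(0,4):E
t=3: a0@(3,1):SW a1@(2,3):SW a2@(0,0):E
t=4: a0@(0,0):SW a1@(3,2):SW a2@(0,1):E
t=5: a0@(1,4):SW a1@(0,1):SW a2@(1,0):SW
t=6: a0@(2,3):SW a1@(1,0):SW a2@(2,4):SW
t=7: a0@(3,2):SW a1@(2,4):SW a2@(3,3):SW
t=8: a0@(0,1):SW a1@(3,3):SW a2@(0,2):SW

3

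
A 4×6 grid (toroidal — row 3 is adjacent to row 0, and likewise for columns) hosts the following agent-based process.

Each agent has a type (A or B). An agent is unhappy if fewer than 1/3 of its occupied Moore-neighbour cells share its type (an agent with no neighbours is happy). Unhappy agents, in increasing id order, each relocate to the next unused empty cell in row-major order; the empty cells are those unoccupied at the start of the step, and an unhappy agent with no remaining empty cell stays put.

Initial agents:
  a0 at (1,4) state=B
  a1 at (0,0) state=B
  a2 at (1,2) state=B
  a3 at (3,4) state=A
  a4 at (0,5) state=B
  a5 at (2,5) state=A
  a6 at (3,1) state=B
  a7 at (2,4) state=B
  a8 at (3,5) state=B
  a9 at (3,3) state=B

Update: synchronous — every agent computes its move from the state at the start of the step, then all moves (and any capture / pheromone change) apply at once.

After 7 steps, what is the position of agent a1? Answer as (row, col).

t=1: a0@(1,4):B a1@(0,0):B a2@(1,2):B a3@(0,1):A a4@(0,5):B a5@(0,2):A a6@(3,1):B a7@(2,4):B a8@(3,5):B a9@(3,3):B
t=2: a0@(1,4):B a1@(0,0):B a2@(0,3):B a3@(0,4):A a4@(0,5):B a5@(1,0):A a6@(3,1):B a7@(2,4):B a8@(3,5):B a9@(3,3):B
t=3: a0@(1,4):B a1@(0,0):B a2@(0,3):B a3@(0,1):A a4@(0,5):B a5@(0,2):A a6@(3,1):B a7@(2,4):B a8@(3,5):B a9@(3,3):B
t=4: a0@(1,4):B a1@(0,0):B a2@(0,3):B a3@(0,1):A a4@(0,5):B a5@(0,4):A a6@(3,1):B a7@(2,4):B a8@(3,5):B a9@(3,3):B
t=5: a0@(1,4):B a1@(0,0):B a2@(0,3):B a3@(0,2):A a4@(0,5):B a5@(1,0):A a6@(3,1):B a7@(2,4):B a8@(3,5):B a9@(3,3):B
t=6: a0@(1,4):B a1@(0,0):B a2@(0,3):B a3@(0,1):A a4@(0,5):B a5@(0,4):A a6@(3,1):B a7@(2,4):B a8@(3,5):B a9@(3,3):B
t=7: a0@(1,4):B a1@(0,0):B a2@(0,3):B a3@(0,2):A a4@(0,5):B a5@(1,0):A a6@(3,1):B a7@(2,4):B a8@(3,5):B a9@(3,3):B

(0, 0)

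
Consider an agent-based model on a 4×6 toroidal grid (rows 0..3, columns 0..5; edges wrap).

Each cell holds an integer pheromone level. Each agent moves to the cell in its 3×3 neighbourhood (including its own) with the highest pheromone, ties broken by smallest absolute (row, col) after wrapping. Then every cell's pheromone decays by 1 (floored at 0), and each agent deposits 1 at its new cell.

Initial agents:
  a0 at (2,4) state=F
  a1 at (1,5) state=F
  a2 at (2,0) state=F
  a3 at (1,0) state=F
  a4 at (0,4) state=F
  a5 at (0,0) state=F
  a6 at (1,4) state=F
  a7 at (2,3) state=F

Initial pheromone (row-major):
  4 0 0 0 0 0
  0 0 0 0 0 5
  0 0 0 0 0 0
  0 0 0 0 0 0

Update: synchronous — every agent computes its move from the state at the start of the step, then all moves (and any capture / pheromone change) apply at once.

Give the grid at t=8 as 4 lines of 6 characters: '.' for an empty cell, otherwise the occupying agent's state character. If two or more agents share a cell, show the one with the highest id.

t=1: a0@(1,5) a1@(1,5) a2@(1,5) a3@(1,5) a4@(1,5) a5@(1,5) a6@(1,5) a7@(1,2) | pheromone: 3 0 0 0 0 0 / 0 0 1 0 0 11 / 0 0 0 0 0 0 / 0 0 0 0 0 0
t=2: a0@(1,5) a1@(1,5) a2@(1,5) a3@(1,5) a4@(1,5) a5@(1,5) a6@(1,5) a7@(1,2) | pheromone: 2 0 0 0 0 0 / 0 0 1 0 0 17 / 0 0 0 0 0 0 / 0 0 0 0 0 0
t=3: a0@(1,5) a1@(1,5) a2@(1,5) a3@(1,5) a4@(1,5) a5@(1,5) a6@(1,5) a7@(1,2) | pheromone: 1 0 0 0 0 0 / 0 0 1 0 0 23 / 0 0 0 0 0 0 / 0 0 0 0 0 0
t=4: a0@(1,5) a1@(1,5) a2@(1,5) a3@(1,5) a4@(1,5) a5@(1,5) a6@(1,5) a7@(1,2) | pheromone: 0 0 0 0 0 0 / 0 0 1 0 0 29 / 0 0 0 0 0 0 / 0 0 0 0 0 0
t=5: a0@(1,5) a1@(1,5) a2@(1,5) a3@(1,5) a4@(1,5) a5@(1,5) a6@(1,5) a7@(1,2) | pheromone: 0 0 0 0 0 0 / 0 0 1 0 0 35 / 0 0 0 0 0 0 / 0 0 0 0 0 0
t=6: a0@(1,5) a1@(1,5) a2@(1,5) a3@(1,5) a4@(1,5) a5@(1,5) a6@(1,5) a7@(1,2) | pheromone: 0 0 0 0 0 0 / 0 0 1 0 0 41 / 0 0 0 0 0 0 / 0 0 0 0 0 0
t=7: a0@(1,5) a1@(1,5) a2@(1,5) a3@(1,5) a4@(1,5) a5@(1,5) a6@(1,5) a7@(1,2) | pheromone: 0 0 0 0 0 0 / 0 0 1 0 0 47 / 0 0 0 0 0 0 / 0 0 0 0 0 0
t=8: a0@(1,5) a1@(1,5) a2@(1,5) a3@(1,5) a4@(1,5) a5@(1,5) a6@(1,5) a7@(1,2) | pheromone: 0 0 0 0 0 0 / 0 0 1 0 0 53 / 0 0 0 0 0 0 / 0 0 0 0 0 0

......
..F..F
......
......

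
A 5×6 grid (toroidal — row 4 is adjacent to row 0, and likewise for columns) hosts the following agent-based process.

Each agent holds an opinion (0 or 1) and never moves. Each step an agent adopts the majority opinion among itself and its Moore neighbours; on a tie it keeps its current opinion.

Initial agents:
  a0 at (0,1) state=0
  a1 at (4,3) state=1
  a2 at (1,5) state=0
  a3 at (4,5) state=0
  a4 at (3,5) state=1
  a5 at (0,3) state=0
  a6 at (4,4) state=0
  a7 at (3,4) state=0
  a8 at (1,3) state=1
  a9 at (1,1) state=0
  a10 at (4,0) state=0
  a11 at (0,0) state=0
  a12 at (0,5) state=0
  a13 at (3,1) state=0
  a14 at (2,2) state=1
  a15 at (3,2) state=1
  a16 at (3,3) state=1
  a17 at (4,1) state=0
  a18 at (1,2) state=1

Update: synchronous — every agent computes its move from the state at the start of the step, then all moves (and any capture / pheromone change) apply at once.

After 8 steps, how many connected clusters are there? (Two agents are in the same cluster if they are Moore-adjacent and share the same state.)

2

t=1: a0@(0,1):0 a1@(4,3):1 a2@(1,5):0 a3@(4,5):0 a4@(3,5):0 a5@(0,3):1 a6@(4,4):0 a7@(3,4):0 a8@(1,3):1 a9@(1,1):0 a10@(4,0):0 a11@(0,0):0 a12@(0,5):0 a13@(3,1):0 a14@(2,2):1 a15@(3,2):1 a16@(3,3):1 a17@(4,1):0 a18@(1,2):1
t=2: (unchanged — steady state)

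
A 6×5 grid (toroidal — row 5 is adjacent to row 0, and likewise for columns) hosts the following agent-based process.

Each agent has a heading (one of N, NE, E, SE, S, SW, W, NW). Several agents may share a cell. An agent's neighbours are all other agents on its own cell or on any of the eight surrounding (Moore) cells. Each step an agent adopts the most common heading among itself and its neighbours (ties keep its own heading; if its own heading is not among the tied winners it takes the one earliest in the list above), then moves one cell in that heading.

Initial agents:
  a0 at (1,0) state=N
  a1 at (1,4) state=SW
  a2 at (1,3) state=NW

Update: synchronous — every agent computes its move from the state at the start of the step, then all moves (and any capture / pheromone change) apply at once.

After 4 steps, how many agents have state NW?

1

t=1: a0@(0,0):N a1@(2,3):SW a2@(0,2):NW
t=2: a0@(5,0):N a1@(3,2):SW a2@(5,1):NW
t=3: a0@(4,0):N a1@(4,1):SW a2@(4,0):NW
t=4: a0@(3,0):N a1@(5,0):SW a2@(3,4):NW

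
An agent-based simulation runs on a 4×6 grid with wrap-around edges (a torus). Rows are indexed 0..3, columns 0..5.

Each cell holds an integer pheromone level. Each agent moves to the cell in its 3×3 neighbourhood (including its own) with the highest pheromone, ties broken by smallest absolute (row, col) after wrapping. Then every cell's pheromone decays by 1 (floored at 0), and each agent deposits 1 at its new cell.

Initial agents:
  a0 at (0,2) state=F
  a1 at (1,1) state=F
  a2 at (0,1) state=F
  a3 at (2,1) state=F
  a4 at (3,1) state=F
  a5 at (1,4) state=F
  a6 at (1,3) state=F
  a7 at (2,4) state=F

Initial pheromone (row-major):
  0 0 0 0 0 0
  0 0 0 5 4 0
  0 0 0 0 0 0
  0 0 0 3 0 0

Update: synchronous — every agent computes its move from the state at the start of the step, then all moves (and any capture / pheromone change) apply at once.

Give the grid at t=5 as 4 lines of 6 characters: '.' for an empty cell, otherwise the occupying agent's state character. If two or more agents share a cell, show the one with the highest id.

t=1: a0@(1,3) a1@(0,0) a2@(0,0) a3@(1,0) a4@(0,0) a5@(1,3) a6@(1,3) a7@(1,3) | pheromone: 3 0 0 0 0 0 / 1 0 0 8 3 0 / 0 0 0 0 0 0 / 0 0 0 2 0 0
t=2: a0@(1,3) a1@(0,0) a2@(0,0) a3@(0,0) a4@(0,0) a5@(1,3) a6@(1,3) a7@(1,3) | pheromone: 6 0 0 0 0 0 / 0 0 0 11 2 0 / 0 0 0 0 0 0 / 0 0 0 1 0 0
t=3: a0@(1,3) a1@(0,0) a2@(0,0) a3@(0,0) a4@(0,0) a5@(1,3) a6@(1,3) a7@(1,3) | pheromone: 9 0 0 0 0 0 / 0 0 0 14 1 0 / 0 0 0 0 0 0 / 0 0 0 0 0 0
t=4: a0@(1,3) a1@(0,0) a2@(0,0) a3@(0,0) a4@(0,0) a5@(1,3) a6@(1,3) a7@(1,3) | pheromone: 12 0 0 0 0 0 / 0 0 0 17 0 0 / 0 0 0 0 0 0 / 0 0 0 0 0 0
t=5: a0@(1,3) a1@(0,0) a2@(0,0) a3@(0,0) a4@(0,0) a5@(1,3) a6@(1,3) a7@(1,3) | pheromone: 15 0 0 0 0 0 / 0 0 0 20 0 0 / 0 0 0 0 0 0 / 0 0 0 0 0 0

F.....
...F..
......
......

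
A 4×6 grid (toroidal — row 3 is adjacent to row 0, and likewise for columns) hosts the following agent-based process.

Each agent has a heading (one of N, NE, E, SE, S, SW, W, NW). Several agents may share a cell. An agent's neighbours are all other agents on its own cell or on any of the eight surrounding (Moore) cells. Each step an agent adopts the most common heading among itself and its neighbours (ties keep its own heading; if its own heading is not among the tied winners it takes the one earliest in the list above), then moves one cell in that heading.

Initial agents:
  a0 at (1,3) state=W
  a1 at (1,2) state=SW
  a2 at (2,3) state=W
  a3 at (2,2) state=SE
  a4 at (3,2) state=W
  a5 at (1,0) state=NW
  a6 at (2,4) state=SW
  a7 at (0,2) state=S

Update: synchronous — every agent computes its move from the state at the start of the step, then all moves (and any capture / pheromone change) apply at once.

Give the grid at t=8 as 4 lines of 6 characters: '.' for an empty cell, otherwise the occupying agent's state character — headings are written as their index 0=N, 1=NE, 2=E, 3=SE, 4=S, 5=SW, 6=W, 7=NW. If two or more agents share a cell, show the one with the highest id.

t=1: a0@(1,2):W a1@(1,1):W a2@(2,2):W a3@(2,1):W a4@(3,1):W a5@(0,5):NW a6@(2,3):W a7@(0,1):W
t=2: a0@(1,1):W a1@(1,0):W a2@(2,1):W a3@(2,0):W a4@(3,0):W a5@(3,4):NW a6@(2,2):W a7@(0,0):W
t=3: a0@(1,0):W a1@(1,5):W a2@(2,0):W a3@(2,5):W a4@(3,5):W a5@(2,3):NW a6@(2,1):W a7@(0,5):W
t=4: a0@(1,5):W a1@(1,4):W a2@(2,5):W a3@(2,4):W a4@(3,4):W a5@(1,2):NW a6@(2,0):W a7@(0,4):W
t=5: a0@(1,4):W a1@(1,3):W a2@(2,4):W a3@(2,3):W a4@(3,3):W a5@(0,1):NW a6@(2,5):W a7@(0,3):W
t=6: a0@(1,3):W a1@(1,2):W a2@(2,3):W a3@(2,2):W a4@(3,2):W a5@(3,0):NW a6@(2,4):W a7@(0,2):W
t=7: a0@(1,2):W a1@(1,1):W a2@(2,2):W a3@(2,1):W a4@(3,1):W a5@(2,5):NW a6@(2,3):W a7@(0,1):W
t=8: a0@(1,1):W a1@(1,0):W a2@(2,1):W a3@(2,0):W a4@(3,0):W a5@(1,4):NW a6@(2,2):W a7@(0,0):W

6.....
66..7.
666...
6.....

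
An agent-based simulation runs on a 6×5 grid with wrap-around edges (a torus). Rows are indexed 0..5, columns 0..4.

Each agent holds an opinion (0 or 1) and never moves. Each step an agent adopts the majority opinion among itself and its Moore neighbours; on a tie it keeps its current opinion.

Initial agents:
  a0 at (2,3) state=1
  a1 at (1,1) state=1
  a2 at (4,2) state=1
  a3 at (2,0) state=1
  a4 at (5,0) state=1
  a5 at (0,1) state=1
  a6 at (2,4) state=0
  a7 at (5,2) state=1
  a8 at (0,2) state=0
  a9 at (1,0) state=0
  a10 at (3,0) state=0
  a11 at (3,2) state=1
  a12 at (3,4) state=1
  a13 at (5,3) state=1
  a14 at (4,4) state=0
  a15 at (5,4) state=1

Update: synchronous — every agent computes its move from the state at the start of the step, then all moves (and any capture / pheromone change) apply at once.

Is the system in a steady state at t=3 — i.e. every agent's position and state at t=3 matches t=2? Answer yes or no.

yes

t=1: a0@(2,3):1 a1@(1,1):1 a2@(4,2):1 a3@(2,0):1 a4@(5,0):1 a5@(0,1):1 a6@(2,4):0 a7@(5,2):1 a8@(0,2):1 a9@(1,0):1 a10@(3,0):0 a11@(3,2):1 a12@(3,4):1 a13@(5,3):1 a14@(4,4):1 a15@(5,4):1
t=2: a0@(2,3):1 a1@(1,1):1 a2@(4,2):1 a3@(2,0):1 a4@(5,0):1 a5@(0,1):1 a6@(2,4):1 a7@(5,2):1 a8@(0,2):1 a9@(1,0):1 a10@(3,0):1 a11@(3,2):1 a12@(3,4):1 a13@(5,3):1 a14@(4,4):1 a15@(5,4):1
t=3: (unchanged — steady state)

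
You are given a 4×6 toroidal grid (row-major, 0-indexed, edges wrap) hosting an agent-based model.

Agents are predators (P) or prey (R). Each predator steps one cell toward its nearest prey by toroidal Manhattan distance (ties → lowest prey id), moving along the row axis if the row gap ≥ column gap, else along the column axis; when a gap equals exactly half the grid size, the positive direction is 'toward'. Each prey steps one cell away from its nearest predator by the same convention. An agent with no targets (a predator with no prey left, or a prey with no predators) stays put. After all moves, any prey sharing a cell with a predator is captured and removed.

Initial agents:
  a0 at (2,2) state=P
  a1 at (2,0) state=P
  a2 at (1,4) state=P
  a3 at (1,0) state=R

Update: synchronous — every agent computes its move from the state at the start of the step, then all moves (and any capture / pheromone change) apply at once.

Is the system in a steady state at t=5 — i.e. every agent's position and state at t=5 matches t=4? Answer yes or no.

t=1: a0@(2,1):P a1@(1,0):P a2@(1,5):P a3@(0,0):R
t=2: a0@(3,1):P a1@(0,0):P a2@(0,5):P a3@(3,0):R
t=3: a0@(3,0):P a1@(3,0):P a2@(3,5):P
t=4: (unchanged — steady state)

yes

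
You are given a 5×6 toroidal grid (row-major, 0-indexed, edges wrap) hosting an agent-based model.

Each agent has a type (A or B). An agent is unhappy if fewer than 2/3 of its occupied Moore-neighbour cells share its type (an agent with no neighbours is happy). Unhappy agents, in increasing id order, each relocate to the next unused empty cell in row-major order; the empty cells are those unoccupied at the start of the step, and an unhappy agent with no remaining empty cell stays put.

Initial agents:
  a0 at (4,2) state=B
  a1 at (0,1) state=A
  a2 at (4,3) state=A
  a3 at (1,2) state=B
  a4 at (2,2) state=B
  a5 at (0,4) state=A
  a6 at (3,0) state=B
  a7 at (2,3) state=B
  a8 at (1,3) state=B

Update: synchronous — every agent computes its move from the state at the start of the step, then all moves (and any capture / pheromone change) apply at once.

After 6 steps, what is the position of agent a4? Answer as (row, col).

(2, 2)

t=1: a0@(0,0):B a1@(0,2):A a2@(0,3):A a3@(1,2):B a4@(2,2):B a5@(0,5):A a6@(3,0):B a7@(2,3):B a8@(1,3):B
t=2: a0@(0,1):B a1@(0,4):A a2@(1,0):A a3@(1,1):B a4@(2,2):B a5@(1,4):A a6@(3,0):B a7@(2,3):B a8@(1,5):B
t=3: a0@(0,0):B a1@(0,2):A a2@(0,3):A a3@(1,1):B a4@(2,2):B a5@(0,5):A a6@(3,0):B a7@(1,2):B a8@(1,3):B
t=4: a0@(0,1):B a1@(0,4):A a2@(1,0):A a3@(1,1):B a4@(2,2):B a5@(1,4):A a6@(3,0):B a7@(1,5):B a8@(2,0):B
t=5: a0@(0,0):B a1@(0,2):A a2@(0,3):A a3@(1,1):B a4@(2,2):B a5@(0,5):A a6@(3,0):B a7@(1,2):B a8@(2,0):B
t=6: a0@(0,1):B a1@(0,4):A a2@(1,0):A a3@(1,1):B a4@(2,2):B a5@(1,3):A a6@(3,0):B a7@(1,4):B a8@(2,0):B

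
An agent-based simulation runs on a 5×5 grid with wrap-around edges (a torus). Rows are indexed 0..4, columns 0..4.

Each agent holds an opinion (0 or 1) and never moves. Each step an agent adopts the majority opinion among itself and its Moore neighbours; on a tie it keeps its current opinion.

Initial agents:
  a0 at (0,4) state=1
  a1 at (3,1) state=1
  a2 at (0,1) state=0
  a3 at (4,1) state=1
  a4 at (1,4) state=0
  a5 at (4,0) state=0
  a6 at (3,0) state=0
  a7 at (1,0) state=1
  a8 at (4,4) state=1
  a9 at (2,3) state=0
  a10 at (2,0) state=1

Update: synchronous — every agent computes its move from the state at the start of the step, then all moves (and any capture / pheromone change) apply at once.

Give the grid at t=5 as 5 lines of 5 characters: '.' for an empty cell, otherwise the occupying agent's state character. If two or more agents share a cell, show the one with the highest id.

t=1: a0@(0,4):1 a1@(3,1):1 a2@(0,1):0 a3@(4,1):0 a4@(1,4):1 a5@(4,0):1 a6@(3,0):1 a7@(1,0):1 a8@(4,4):1 a9@(2,3):0 a10@(2,0):1
t=2: a0@(0,4):1 a1@(3,1):1 a2@(0,1):0 a3@(4,1):1 a4@(1,4):1 a5@(4,0):1 a6@(3,0):1 a7@(1,0):1 a8@(4,4):1 a9@(2,3):0 a10@(2,0):1
t=3: a0@(0,4):1 a1@(3,1):1 a2@(0,1):1 a3@(4,1):1 a4@(1,4):1 a5@(4,0):1 a6@(3,0):1 a7@(1,0):1 a8@(4,4):1 a9@(2,3):0 a10@(2,0):1
t=4: (unchanged — steady state)

.1..1
1...1
1..0.
11...
11..1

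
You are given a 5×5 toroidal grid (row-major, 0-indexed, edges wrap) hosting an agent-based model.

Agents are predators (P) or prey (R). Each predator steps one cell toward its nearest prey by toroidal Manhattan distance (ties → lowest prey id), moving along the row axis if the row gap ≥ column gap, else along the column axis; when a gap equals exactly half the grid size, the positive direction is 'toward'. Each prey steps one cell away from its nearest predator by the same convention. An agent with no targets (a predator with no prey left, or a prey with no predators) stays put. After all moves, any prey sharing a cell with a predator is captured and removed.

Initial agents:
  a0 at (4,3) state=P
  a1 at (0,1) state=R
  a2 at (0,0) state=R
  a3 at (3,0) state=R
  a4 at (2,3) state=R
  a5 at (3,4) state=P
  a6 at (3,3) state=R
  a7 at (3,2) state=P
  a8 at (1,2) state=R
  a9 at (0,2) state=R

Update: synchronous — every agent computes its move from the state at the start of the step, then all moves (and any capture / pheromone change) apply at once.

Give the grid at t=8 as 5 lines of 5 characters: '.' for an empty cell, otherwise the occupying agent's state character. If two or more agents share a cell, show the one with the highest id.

.RRR.
.R.P.
.....
..PR.
.....

t=1: a0@(3,3):P a1@(0,0):R a2@(0,1):R a3@(3,1):R a4@(1,3):R a5@(3,0):P a6@(2,3):R a7@(3,3):P a8@(0,2):R a9@(1,2):R
t=2: a0@(2,3):P a1@(1,0):R a2@(1,1):R a3@(3,2):R a4@(0,3):R a5@(3,1):P a6@(1,3):R a7@(2,3):P a8@(1,2):R a9@(0,2):R
t=3: a0@(1,3):P a1@(1,1):R a2@(0,1):R a3@(3,3):R a4@(4,3):R a5@(3,2):P a6@(0,3):R a7@(1,3):P a8@(0,2):R a9@(4,2):R
t=4: a0@(0,3):P a1@(1,0):R a2@(0,0):R a3@(3,4):R a5@(3,3):P a6@(4,3):R a7@(0,3):P a8@(4,2):R a9@(0,2):R
t=5: a0@(4,3):P a1@(1,1):R a2@(0,1):R a3@(3,0):R a5@(3,4):P a6@(3,3):R a7@(4,3):P a8@(3,2):R a9@(0,1):R
t=6: a0@(3,3):P a1@(2,1):R a2@(0,0):R a3@(3,1):R a5@(3,0):P a6@(2,3):R a7@(3,3):P a8@(2,2):R a9@(0,0):R
t=7: a0@(2,3):P a1@(1,1):R a2@(1,0):R a3@(3,2):R a5@(3,1):P a6@(1,3):R a7@(2,3):P a8@(1,2):R a9@(1,0):R
t=8: a0@(1,3):P a1@(0,1):R a2@(1,1):R a3@(3,3):R a5@(3,2):P a6@(0,3):R a7@(1,3):P a8@(0,2):R a9@(1,1):R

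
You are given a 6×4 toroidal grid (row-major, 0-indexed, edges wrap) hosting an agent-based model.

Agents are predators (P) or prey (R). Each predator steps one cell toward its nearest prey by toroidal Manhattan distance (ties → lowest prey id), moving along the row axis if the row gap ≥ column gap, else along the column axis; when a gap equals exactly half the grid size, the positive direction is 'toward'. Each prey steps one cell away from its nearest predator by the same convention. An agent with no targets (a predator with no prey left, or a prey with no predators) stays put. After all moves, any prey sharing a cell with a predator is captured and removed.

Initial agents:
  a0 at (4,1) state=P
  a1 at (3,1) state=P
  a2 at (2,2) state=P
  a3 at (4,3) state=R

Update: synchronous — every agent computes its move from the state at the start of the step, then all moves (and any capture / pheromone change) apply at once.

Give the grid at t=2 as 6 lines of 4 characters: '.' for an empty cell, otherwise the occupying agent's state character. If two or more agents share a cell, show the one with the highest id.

t=1: a0@(4,2):P a1@(3,2):P a2@(3,2):P
t=2: (unchanged — steady state)

....
....
....
..P.
..P.
....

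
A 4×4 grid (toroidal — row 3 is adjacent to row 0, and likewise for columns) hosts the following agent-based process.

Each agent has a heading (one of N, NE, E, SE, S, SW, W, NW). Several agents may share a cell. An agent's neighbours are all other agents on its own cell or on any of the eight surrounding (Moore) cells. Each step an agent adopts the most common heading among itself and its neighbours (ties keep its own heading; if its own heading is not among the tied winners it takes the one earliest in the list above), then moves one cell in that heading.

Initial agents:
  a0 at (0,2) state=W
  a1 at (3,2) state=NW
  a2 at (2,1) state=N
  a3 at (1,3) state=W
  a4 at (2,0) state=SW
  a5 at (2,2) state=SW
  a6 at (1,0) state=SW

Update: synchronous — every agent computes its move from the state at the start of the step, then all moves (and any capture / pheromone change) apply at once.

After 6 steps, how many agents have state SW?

7

t=1: a0@(0,1):W a1@(2,1):NW a2@(3,0):SW a3@(2,2):SW a4@(3,3):SW a5@(3,1):SW a6@(2,3):SW
t=2: a0@(1,0):SW a1@(3,0):SW a2@(0,3):SW a3@(3,1):SW a4@(0,2):SW a5@(0,0):SW a6@(3,2):SW
t=3: a0@(2,3):SW a1@(0,3):SW a2@(1,2):SW a3@(0,0):SW a4@(1,1):SW a5@(1,3):SW a6@(0,1):SW
t=4: a0@(3,2):SW a1@(1,2):SW a2@(2,1):SW a3@(1,3):SW a4@(2,0):SW a5@(2,2):SW a6@(1,0):SW
t=5: a0@(0,1):SW a1@(2,1):SW a2@(3,0):SW a3@(2,2):SW a4@(3,3):SW a5@(3,1):SW a6@(2,3):SW
t=6: a0@(1,0):SW a1@(3,0):SW a2@(0,3):SW a3@(3,1):SW a4@(0,2):SW a5@(0,0):SW a6@(3,2):SW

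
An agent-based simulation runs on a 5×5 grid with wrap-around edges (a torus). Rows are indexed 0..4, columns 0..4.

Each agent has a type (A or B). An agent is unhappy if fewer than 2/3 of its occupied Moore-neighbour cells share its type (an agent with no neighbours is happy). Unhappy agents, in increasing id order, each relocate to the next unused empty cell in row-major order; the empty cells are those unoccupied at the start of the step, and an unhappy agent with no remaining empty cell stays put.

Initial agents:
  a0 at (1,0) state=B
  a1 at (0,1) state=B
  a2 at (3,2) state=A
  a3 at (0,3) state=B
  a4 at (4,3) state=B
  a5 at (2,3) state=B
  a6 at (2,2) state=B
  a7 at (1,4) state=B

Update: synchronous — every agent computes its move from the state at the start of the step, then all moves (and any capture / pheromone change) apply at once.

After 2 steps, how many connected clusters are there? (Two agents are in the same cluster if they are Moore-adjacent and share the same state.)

2

t=1: a0@(1,0):B a1@(0,1):B a2@(0,0):A a3@(0,3):B a4@(0,2):B a5@(2,3):B a6@(0,4):B a7@(1,4):B
t=2: a0@(1,0):B a1@(0,1):B a2@(1,1):A a3@(0,3):B a4@(0,2):B a5@(2,3):B a6@(0,4):B a7@(1,4):B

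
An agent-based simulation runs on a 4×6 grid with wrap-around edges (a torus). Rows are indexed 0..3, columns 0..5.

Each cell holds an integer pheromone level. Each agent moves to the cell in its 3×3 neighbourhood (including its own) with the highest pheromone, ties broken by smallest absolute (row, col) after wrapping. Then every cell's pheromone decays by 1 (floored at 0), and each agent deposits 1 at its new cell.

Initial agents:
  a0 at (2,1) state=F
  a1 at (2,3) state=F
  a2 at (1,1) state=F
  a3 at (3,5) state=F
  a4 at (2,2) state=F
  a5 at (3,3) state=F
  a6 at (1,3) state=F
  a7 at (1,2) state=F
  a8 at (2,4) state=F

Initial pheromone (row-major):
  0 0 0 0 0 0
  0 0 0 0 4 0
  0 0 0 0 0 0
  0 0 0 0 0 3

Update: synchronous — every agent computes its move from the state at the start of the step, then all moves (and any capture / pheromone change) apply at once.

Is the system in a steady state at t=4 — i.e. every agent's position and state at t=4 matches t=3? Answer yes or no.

t=1: a0@(1,0) a1@(1,4) a2@(0,0) a3@(3,5) a4@(1,1) a5@(0,2) a6@(1,4) a7@(0,1) a8@(1,4) | pheromone: 1 1 1 0 0 0 / 1 1 0 0 6 0 / 0 0 0 0 0 0 / 0 0 0 0 0 3
t=2: a0@(0,0) a1@(1,4) a2@(3,5) a3@(3,5) a4@(0,0) a5@(0,1) a6@(1,4) a7@(0,0) a8@(1,4) | pheromone: 3 1 0 0 0 0 / 0 0 0 0 8 0 / 0 0 0 0 0 0 / 0 0 0 0 0 4
t=3: a0@(3,5) a1@(1,4) a2@(3,5) a3@(3,5) a4@(3,5) a5@(0,0) a6@(1,4) a7@(3,5) a8@(1,4) | pheromone: 3 0 0 0 0 0 / 0 0 0 0 10 0 / 0 0 0 0 0 0 / 0 0 0 0 0 8
t=4: a0@(3,5) a1@(1,4) a2@(3,5) a3@(3,5) a4@(3,5) a5@(3,5) a6@(1,4) a7@(3,5) a8@(1,4) | pheromone: 2 0 0 0 0 0 / 0 0 0 0 12 0 / 0 0 0 0 0 0 / 0 0 0 0 0 13

no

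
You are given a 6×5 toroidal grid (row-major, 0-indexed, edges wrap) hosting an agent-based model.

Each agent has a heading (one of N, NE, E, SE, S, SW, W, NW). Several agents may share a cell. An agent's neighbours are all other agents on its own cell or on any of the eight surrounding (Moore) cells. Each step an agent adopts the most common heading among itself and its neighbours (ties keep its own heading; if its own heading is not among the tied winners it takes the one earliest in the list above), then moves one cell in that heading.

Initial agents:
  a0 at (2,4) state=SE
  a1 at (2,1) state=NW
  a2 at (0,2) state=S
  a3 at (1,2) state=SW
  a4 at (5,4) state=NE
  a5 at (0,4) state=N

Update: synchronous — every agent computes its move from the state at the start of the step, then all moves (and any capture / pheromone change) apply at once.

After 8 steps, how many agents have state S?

t=1: a0@(3,0):SE a1@(1,0):NW a2@(1,2):S a3@(2,1):SW a4@(4,0):NE a5@(5,4):N
t=2: a0@(4,1):SE a1@(0,4):NW a2@(2,2):S a3@(3,0):SW a4@(3,1):NE a5@(4,4):N
t=3: a0@(5,2):SE a1@(5,3):NW a2@(3,2):S a3@(4,4):SW a4@(2,2):NE a5@(3,4):N
t=4: a0@(0,3):SE a1@(4,2):NW a2@(4,2):S a3@(5,3):SW a4@(1,3):NE a5@(2,4):N
t=5: a0@(1,4):SE a1@(3,1):NW a2@(5,2):S a3@(0,2):SW a4@(0,4):NE a5@(1,4):N
t=6: a0@(2,0):SE a1@(2,0):NW a2@(0,2):S a3@(1,1):SW a4@(5,0):NE a5@(0,4):N
t=7: a0@(3,1):SE a1@(1,4):NW a2@(1,2):S a3@(2,0):SW a4@(4,1):NE a5@(5,4):N
t=8: a0@(4,2):SE a1@(0,3):NW a2@(2,2):S a3@(3,4):SW a4@(3,2):NE a5@(4,4):N

1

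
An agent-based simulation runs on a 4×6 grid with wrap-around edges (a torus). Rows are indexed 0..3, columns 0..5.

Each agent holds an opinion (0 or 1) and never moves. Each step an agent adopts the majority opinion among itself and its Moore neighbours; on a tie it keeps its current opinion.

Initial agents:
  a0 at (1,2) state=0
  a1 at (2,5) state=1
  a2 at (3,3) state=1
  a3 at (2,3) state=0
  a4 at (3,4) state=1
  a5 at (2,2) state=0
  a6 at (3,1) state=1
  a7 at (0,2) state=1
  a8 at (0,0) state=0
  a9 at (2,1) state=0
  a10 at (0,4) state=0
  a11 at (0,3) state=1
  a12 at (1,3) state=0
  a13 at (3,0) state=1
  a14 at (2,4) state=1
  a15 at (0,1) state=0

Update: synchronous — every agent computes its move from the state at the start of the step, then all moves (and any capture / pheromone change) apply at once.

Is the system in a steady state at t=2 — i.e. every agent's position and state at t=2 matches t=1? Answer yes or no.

t=1: a0@(1,2):0 a1@(2,5):1 a2@(3,3):1 a3@(2,3):0 a4@(3,4):1 a5@(2,2):0 a6@(3,1):0 a7@(0,2):1 a8@(0,0):0 a9@(2,1):0 a10@(0,4):1 a11@(0,3):1 a12@(1,3):0 a13@(3,0):1 a14@(2,4):1 a15@(0,1):0
t=2: a0@(1,2):0 a1@(2,5):1 a2@(3,3):1 a3@(2,3):0 a4@(3,4):1 a5@(2,2):0 a6@(3,1):0 a7@(0,2):0 a8@(0,0):0 a9@(2,1):0 a10@(0,4):1 a11@(0,3):1 a12@(1,3):0 a13@(3,0):0 a14@(2,4):1 a15@(0,1):0

no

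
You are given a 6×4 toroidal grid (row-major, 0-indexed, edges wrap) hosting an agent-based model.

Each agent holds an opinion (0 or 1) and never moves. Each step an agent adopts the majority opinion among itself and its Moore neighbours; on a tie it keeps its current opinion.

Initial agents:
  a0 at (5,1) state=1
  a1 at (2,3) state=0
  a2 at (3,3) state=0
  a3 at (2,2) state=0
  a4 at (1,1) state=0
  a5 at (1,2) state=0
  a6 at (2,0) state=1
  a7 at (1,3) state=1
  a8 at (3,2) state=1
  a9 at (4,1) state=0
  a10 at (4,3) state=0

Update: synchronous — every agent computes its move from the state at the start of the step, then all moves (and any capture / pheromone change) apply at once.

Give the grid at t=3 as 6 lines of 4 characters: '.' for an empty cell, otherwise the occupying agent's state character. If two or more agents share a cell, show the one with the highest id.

t=1: a0@(5,1):1 a1@(2,3):0 a2@(3,3):0 a3@(2,2):0 a4@(1,1):0 a5@(1,2):0 a6@(2,0):0 a7@(1,3):0 a8@(3,2):0 a9@(4,1):1 a10@(4,3):0
t=2: (unchanged — steady state)

....
.000
0.00
..00
.1.0
.1..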